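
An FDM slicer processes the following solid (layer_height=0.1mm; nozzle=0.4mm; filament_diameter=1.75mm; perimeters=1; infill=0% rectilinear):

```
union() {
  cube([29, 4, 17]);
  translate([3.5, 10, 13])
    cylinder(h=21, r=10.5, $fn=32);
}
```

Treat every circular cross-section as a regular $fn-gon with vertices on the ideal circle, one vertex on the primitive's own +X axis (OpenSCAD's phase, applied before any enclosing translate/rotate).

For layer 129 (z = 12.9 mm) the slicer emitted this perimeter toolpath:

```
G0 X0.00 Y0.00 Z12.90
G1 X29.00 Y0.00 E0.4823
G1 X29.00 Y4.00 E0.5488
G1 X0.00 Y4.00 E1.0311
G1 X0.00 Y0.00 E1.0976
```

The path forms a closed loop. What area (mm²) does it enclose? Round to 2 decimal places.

Apply the shoelace formula to the sequence of (X, Y) vertices; enclosed area = 116.00 mm².

116.00 mm²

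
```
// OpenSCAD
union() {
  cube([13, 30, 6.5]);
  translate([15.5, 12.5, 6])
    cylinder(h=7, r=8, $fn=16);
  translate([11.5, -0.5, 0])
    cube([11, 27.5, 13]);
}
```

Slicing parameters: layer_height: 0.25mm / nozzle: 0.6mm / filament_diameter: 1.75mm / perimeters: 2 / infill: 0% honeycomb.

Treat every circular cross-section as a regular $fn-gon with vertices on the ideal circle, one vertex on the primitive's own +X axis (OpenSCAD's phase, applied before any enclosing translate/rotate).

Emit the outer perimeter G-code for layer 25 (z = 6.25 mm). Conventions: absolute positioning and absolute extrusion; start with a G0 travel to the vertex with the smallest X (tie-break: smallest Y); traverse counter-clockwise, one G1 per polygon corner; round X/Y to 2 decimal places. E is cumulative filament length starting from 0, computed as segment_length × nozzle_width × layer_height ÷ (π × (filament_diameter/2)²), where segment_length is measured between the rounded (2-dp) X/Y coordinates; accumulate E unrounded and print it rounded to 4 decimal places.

G0 X0.00 Y0.00 Z6.25
G1 X11.50 Y0.00 E0.7172
G1 X11.50 Y-0.50 E0.7484
G1 X22.50 Y-0.50 E1.4343
G1 X22.50 Y8.85 E2.0174
G1 X22.89 Y9.44 E2.0615
G1 X23.50 Y12.50 E2.2561
G1 X22.89 Y15.56 E2.4507
G1 X22.50 Y16.15 E2.4948
G1 X22.50 Y27.00 E3.1715
G1 X13.00 Y27.00 E3.7639
G1 X13.00 Y30.00 E3.9510
G1 X0.00 Y30.00 E4.7617
G1 X0.00 Y0.00 E6.6326

At z = 6.25 mm: the cube (footprint 13×30) is included at this height; the r=8 cylinder at (15.5, 12.5) contributes a regular 16-gon of circumradius 8; the cube at (11.5, -0.5) is present — its section is the full 11×27.5 rectangle; Combining (union): the regions partially overlap (shared area 231.95 mm²), so overlapping operands fuse into one piece — 1 connected region. The outline is a single polygon with 13 vertices. Extrusion per mm of travel: 0.6 × 0.25 / (π × 0.875²) = 0.062363. Accumulating E over each segment gives final E = 6.6326.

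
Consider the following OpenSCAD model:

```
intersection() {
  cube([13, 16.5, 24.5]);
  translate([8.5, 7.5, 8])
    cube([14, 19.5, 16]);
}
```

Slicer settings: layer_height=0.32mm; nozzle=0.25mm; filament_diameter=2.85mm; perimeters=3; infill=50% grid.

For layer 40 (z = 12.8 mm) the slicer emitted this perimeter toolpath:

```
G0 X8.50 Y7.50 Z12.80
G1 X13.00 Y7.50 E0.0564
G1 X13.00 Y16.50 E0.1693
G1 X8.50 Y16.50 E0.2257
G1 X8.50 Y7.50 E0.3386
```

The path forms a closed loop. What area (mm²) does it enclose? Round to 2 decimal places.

40.50 mm²

Apply the shoelace formula to the sequence of (X, Y) vertices; enclosed area = 40.50 mm².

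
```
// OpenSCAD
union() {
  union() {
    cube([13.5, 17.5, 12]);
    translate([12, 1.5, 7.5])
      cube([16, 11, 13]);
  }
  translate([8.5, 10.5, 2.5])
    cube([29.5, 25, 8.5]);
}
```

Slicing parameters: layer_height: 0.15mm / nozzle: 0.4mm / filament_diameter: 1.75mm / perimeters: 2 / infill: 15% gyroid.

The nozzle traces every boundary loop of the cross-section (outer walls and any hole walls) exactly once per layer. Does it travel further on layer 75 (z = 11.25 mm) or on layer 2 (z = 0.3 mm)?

Layer 75 (z = 11.25): the cube (footprint 13.5×17.5) is included at this height (perimeter 62.00 mm); the cube at (12, 1.5) is present — its section is the full 16×11 rectangle (perimeter 54.00 mm); Merging all regions: the regions partially overlap (shared area 16.50 mm²), so the edge portions inside another operand are dropped and the merged outline is re-measured after clipping — boundary = 91.00 mm; the cube at (8.5, 10.5) is not intersected at this z (z outside [2.5, 11]); Taking the union: only that combined region is present, so the union is just that shape — boundary = 91.00 mm. So its perimeter = 91.00 mm. Layer 2 (z = 0.3): the cube is present — its section is the full 13.5×17.5 rectangle (perimeter 62.00 mm); the cube at (12, 1.5) is absent (z outside [7.5, 20.5]); Combining (union): only the 13.5×17.5 cube is present, so the union is just that shape — boundary = 62.00 mm; the cube at (8.5, 10.5) does not reach this height (z outside [2.5, 11]); Combining (union): only the result so far is present, so the union is just that shape — boundary = 62.00 mm. So its perimeter = 62.00 mm. Layer 75 is larger (91.00 vs 62.00 mm).

layer 75 (z = 11.25 mm)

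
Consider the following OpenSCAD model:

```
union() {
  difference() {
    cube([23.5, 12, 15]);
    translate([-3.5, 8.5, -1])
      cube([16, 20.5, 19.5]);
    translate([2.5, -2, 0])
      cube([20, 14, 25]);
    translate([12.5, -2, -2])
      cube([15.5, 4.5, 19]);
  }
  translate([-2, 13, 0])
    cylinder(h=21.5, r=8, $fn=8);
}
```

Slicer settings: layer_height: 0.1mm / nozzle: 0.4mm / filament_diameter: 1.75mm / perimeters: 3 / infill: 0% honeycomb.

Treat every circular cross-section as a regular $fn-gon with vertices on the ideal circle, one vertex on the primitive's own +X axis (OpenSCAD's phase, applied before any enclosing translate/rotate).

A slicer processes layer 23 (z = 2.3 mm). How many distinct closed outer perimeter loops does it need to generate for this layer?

At z = 2.3 mm: the 23.5×12 cube contributes its full rectangle; the 16×20.5 cube at (-3.5, 8.5) contributes its full rectangle; the cube at (2.5, -2) (footprint 20×14) is included at this height; the cube at (12.5, -2) is present — its section is the full 15.5×4.5 rectangle; Taking the first minus the rest: starting from the 23.5×12 cube, the 16×20.5 cube at (-3.5, 8.5) partially overlaps it — only the 43.75 mm² overlap (of its 328.00 mm²) is removed, clipping the outline; the 20×14 cube at (2.5, -2) partially overlaps it — only the 205.00 mm² overlap (of its 280.00 mm²) is removed, clipping the outline; the 15.5×4.5 cube at (12.5, -2) partially overlaps it — only the 2.50 mm² overlap (of its 69.75 mm²) is removed, clipping the outline — 2 connected regions; the r=8 cylinder at (-2, 13) gives a regular 8-gon of circumradius 8 (constant along its height); Taking the union: the regions partially overlap (shared area 5.38 mm²), so overlapping operands fuse into one piece — 2 connected regions. The result has 2 disconnected regions.

2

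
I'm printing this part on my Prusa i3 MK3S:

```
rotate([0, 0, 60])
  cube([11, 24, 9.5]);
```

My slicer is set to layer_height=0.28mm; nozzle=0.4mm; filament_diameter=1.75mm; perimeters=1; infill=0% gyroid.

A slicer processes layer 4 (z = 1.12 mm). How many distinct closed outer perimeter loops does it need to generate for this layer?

At z = 1.12 mm: the cube (footprint 11×24) is included at this height; (whole slice rotated 60° about Z — lengths, areas and connectivity unchanged). The result has 1 disconnected region.

1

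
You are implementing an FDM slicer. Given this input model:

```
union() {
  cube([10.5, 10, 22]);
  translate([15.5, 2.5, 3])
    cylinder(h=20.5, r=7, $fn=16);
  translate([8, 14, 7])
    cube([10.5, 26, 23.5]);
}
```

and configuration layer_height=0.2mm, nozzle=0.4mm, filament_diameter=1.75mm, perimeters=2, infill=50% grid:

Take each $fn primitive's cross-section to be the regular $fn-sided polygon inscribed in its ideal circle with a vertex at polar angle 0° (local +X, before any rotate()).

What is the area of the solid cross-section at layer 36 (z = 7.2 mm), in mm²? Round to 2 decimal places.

At z = 7.2 mm: the cube is present — its section is the full 10.5×10 rectangle (area 105.00 mm²); the r=7 cylinder at (15.5, 2.5) contributes a regular 16-gon of circumradius 7 (area = (16/2)·7.000²·sin(360°/16) = 150.01 mm²); the cube at (8, 14) (footprint 10.5×26) is included at this height (area 273.00 mm²); Taking the union: the regions partially overlap — summed areas 528.01 mm² minus the doubly-counted overlap 10.63 mm² gives 517.38 mm² — area = 517.38 mm². Overall, the cross-section has 2 separate islands. Net area = 517.38 mm².

517.38 mm²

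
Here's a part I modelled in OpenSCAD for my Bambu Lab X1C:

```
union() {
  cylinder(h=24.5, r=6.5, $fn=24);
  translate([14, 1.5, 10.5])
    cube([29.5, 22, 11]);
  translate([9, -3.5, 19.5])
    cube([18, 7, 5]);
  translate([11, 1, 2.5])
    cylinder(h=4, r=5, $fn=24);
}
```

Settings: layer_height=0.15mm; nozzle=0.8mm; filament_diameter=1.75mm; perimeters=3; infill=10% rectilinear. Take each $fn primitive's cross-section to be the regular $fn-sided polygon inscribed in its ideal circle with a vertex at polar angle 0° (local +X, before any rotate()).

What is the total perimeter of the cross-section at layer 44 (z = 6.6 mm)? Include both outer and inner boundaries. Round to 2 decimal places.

40.72 mm

At z = 6.6 mm: the r=6.5 cylinder contributes a regular 24-gon of circumradius 6.5 (perimeter = 2·24·6.500·sin(180°/24) = 40.72 mm); the cube at (14, 1.5) is not intersected at this z (z outside [10.5, 21.5]); the cube at (9, -3.5) does not reach this height (z outside [19.5, 24.5]); the cylinder at (11, 1) does not reach this height (z outside [2.5, 6.5]); Taking the union: only the r=6.5 cylinder is present, so the union is just that shape — boundary = 40.72 mm. Overall, the cross-section is a single solid region. Total boundary length (outer) = 40.72 mm.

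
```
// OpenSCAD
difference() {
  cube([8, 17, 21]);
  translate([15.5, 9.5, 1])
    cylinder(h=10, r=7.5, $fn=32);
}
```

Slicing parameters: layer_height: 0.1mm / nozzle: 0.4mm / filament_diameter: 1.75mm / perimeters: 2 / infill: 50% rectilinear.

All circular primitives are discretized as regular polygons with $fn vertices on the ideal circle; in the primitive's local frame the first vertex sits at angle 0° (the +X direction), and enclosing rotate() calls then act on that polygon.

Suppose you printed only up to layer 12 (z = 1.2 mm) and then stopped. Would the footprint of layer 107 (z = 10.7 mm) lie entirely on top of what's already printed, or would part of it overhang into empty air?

Compare the two slices. At z = 1.2: the cube (footprint 8×17) is included at this height (area 136.00 mm²); the r=7.5 cylinder at (15.5, 9.5) contributes a regular 32-gon of circumradius 7.5 (area = (32/2)·7.500²·sin(360°/32) = 175.58 mm²); After the difference (first − rest): starting from the 8×17 cube (136.00 mm²), the r=7.5 cylinder at (15.5, 9.5) misses the remaining region (no effect) — area = 136.00 mm². At z = 10.7: the cube (footprint 8×17) is included at this height (area 136.00 mm²); the r=7.5 cylinder at (15.5, 9.5) gives a regular 32-gon of circumradius 7.5 (constant along its height) (area = (32/2)·7.500²·sin(360°/32) = 175.58 mm²); Taking the first minus the rest: starting from the 8×17 cube (136.00 mm²), the r=7.5 cylinder at (15.5, 9.5) misses the remaining region (no effect) — area = 136.00 mm². Checking containment: the cross-section at z = 10.7 is a subset of the cross-section at z = 1.2.

entirely on top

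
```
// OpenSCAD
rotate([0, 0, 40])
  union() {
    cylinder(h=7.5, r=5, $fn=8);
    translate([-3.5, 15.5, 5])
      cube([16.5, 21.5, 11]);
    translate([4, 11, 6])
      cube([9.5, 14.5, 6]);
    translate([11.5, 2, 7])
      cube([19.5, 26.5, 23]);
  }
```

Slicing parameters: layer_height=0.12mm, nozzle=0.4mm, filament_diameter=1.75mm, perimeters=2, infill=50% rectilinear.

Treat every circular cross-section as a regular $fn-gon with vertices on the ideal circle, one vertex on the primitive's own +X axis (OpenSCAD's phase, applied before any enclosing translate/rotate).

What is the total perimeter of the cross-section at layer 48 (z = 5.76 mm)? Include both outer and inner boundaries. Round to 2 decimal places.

At z = 5.76 mm: the r=5 cylinder contributes a regular 8-gon of circumradius 5 (perimeter = 2·8·5.000·sin(180°/8) = 30.61 mm); the 16.5×21.5 cube at (-3.5, 15.5) contributes its full rectangle (perimeter 76.00 mm); the cube at (4, 11) does not reach this height (z outside [6, 12]); the cube at (11.5, 2) is not intersected at this z (z outside [7, 30]); Taking the union: the 2 present regions are separate (no shared area or edge), so areas and boundary lengths simply add and each stays a separate island — boundary = 106.61 mm; (whole slice rotated 40° about Z — lengths, areas and connectivity unchanged). Overall, the cross-section has 2 separate islands. Total boundary length (outer) = 106.61 mm.

106.61 mm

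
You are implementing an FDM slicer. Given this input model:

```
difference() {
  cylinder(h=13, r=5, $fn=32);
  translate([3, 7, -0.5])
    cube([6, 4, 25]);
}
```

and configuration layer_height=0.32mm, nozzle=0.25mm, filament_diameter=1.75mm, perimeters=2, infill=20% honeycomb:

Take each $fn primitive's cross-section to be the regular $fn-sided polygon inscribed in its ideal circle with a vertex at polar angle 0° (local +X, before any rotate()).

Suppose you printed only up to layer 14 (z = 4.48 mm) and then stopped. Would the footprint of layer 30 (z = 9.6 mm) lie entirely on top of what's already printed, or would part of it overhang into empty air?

Compare the two slices. At z = 4.48: the r=5 cylinder gives a regular 32-gon of circumradius 5 (constant along its height) (area = (32/2)·5.000²·sin(360°/32) = 78.04 mm²); the cube at (3, 7) is present — its section is the full 6×4 rectangle (area 24.00 mm²); Subtracting the remaining from the first: starting from the r=5 cylinder (78.04 mm²), the 6×4 cube at (3, 7) misses the remaining region (no effect) — area = 78.04 mm². At z = 9.6: the r=5 cylinder contributes a regular 32-gon of circumradius 5 (area = (32/2)·5.000²·sin(360°/32) = 78.04 mm²); the 6×4 cube at (3, 7) contributes its full rectangle (area 24.00 mm²); Subtracting the remaining from the first: starting from the r=5 cylinder (78.04 mm²), the 6×4 cube at (3, 7) misses the remaining region (no effect) — area = 78.04 mm². Checking containment: the cross-section at z = 9.6 is a subset of the cross-section at z = 4.48.

entirely on top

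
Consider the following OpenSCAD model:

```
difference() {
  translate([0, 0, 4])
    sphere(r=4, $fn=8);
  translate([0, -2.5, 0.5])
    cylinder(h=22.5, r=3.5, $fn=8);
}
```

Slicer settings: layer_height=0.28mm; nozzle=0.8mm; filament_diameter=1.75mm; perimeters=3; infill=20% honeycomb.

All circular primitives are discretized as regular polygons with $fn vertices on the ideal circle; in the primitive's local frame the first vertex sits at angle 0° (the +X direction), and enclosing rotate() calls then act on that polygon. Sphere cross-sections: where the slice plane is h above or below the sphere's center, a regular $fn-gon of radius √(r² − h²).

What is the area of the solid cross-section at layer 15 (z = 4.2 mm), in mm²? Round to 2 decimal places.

22.99 mm²

At z = 4.2 mm: the r=4 sphere slices to a regular 8-gon of circumradius 3.995 (√(r²−h²) with h=0.2 from center) (area = (8/2)·3.995²·sin(360°/8) = 45.14 mm²); the r=3.5 cylinder at (0, -2.5) gives a regular 8-gon of circumradius 3.5 (constant along its height) (area = (8/2)·3.500²·sin(360°/8) = 34.65 mm²); Subtracting the remaining from the first: starting from the r=4 sphere (45.14 mm²), the r=3.5 cylinder at (0, -2.5) partially overlaps it — only the 22.16 mm² overlap (of its 34.65 mm²) is removed, clipping the outline — area = 22.99 mm². Overall, the cross-section is a single solid region. Net area = 22.99 mm².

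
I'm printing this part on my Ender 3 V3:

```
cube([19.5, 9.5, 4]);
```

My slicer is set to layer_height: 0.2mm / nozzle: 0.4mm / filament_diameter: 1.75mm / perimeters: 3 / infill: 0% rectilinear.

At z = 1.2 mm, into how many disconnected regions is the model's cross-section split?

1

At z = 1.2 mm: the cube (footprint 19.5×9.5) is included at this height. The result has 1 disconnected region.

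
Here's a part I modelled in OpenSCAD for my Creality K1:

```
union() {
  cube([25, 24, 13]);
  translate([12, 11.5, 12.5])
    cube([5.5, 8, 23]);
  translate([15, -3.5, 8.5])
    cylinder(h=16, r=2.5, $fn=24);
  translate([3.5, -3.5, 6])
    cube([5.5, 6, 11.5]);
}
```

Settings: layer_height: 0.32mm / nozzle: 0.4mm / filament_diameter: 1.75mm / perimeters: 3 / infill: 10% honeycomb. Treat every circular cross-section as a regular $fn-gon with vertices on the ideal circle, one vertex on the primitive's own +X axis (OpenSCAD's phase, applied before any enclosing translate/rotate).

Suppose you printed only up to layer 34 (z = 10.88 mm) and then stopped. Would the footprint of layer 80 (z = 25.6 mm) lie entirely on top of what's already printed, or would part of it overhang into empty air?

entirely on top

Compare the two slices. At z = 10.88: the cube (footprint 25×24) is included at this height (area 600.00 mm²); the cube at (12, 11.5) is absent (z outside [12.5, 35.5]); the r=2.5 cylinder at (15, -3.5) contributes a regular 24-gon of circumradius 2.5 (area = (24/2)·2.500²·sin(360°/24) = 19.41 mm²); the 5.5×6 cube at (3.5, -3.5) contributes its full rectangle (area 33.00 mm²); Merging all regions: the regions partially overlap — summed areas 652.41 mm² minus the doubly-counted overlap 13.75 mm² gives 638.66 mm² — area = 638.66 mm². At z = 25.6: the cube is not intersected at this z (z outside [0, 13]); the cube at (12, 11.5) is present — its section is the full 5.5×8 rectangle (area 44.00 mm²); the cylinder at (15, -3.5) does not reach this height (z outside [8.5, 24.5]); the cube at (3.5, -3.5) is not intersected at this z (z outside [6, 17.5]); Combining (union): only the 5.5×8 cube at (12, 11.5) is present, so the union is just that shape — area = 44.00 mm². Checking containment: the cross-section at z = 25.6 is a subset of the cross-section at z = 10.88.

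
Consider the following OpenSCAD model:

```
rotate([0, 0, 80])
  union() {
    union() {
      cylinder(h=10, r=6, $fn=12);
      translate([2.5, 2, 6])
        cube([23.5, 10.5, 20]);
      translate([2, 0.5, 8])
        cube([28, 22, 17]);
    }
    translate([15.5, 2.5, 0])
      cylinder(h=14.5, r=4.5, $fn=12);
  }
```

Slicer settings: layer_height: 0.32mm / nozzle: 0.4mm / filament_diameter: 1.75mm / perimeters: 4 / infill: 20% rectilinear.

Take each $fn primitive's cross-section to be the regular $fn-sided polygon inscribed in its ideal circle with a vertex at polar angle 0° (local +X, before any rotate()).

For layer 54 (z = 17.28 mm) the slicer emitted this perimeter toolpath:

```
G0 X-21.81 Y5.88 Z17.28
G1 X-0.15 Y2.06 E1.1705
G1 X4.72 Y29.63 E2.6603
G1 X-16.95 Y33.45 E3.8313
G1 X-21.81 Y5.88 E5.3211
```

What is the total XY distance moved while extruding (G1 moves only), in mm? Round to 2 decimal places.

99.99 mm

Sum the Euclidean lengths of each G1 segment: total = 99.99 mm.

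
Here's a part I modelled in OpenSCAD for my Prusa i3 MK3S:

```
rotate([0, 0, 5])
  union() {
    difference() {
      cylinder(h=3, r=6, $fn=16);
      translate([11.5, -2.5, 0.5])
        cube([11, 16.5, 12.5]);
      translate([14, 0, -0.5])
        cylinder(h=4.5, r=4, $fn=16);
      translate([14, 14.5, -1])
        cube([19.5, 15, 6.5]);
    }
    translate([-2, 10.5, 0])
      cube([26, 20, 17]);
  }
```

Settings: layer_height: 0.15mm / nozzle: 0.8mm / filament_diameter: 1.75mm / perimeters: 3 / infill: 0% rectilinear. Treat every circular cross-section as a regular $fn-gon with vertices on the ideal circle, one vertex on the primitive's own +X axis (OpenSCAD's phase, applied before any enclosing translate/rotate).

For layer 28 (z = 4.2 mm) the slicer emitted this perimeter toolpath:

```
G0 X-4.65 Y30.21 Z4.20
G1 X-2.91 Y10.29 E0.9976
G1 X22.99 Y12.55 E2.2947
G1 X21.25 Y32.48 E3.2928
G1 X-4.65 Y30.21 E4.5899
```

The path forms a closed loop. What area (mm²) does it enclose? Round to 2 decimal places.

Apply the shoelace formula to the sequence of (X, Y) vertices; enclosed area = 520.00 mm².

520.00 mm²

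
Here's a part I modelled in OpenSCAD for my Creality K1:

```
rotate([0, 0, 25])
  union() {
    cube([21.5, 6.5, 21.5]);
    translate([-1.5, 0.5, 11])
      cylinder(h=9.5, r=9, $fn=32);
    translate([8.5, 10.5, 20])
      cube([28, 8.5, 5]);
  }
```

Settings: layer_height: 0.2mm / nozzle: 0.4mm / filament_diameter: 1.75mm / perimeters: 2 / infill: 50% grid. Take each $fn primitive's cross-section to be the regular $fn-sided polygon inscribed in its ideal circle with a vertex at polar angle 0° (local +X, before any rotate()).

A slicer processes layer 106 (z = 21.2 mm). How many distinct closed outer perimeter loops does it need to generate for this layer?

At z = 21.2 mm: the 21.5×6.5 cube contributes its full rectangle; the cylinder at (-1.5, 0.5) does not reach this height (z outside [11, 20.5]); the cube at (8.5, 10.5) is present — its section is the full 28×8.5 rectangle; Merging all regions: the 2 present regions are separate (no shared area or edge), so areas and boundary lengths simply add and each stays a separate island — 2 connected regions; (rotated 25° about Z; rotation is an isometry so areas/perimeters/island counts are preserved). The result has 2 disconnected regions.

2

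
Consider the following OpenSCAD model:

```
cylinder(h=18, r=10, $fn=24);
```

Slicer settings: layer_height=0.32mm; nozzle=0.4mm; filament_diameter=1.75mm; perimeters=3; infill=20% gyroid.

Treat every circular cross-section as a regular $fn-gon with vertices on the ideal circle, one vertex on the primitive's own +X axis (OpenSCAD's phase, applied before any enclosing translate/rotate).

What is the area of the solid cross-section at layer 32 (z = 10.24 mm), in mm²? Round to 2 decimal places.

At z = 10.24 mm: the r=10 cylinder contributes a regular 24-gon of circumradius 10 (area = (24/2)·10.000²·sin(360°/24) = 310.58 mm²). Overall, the cross-section is a single solid region. Net area = 310.58 mm².

310.58 mm²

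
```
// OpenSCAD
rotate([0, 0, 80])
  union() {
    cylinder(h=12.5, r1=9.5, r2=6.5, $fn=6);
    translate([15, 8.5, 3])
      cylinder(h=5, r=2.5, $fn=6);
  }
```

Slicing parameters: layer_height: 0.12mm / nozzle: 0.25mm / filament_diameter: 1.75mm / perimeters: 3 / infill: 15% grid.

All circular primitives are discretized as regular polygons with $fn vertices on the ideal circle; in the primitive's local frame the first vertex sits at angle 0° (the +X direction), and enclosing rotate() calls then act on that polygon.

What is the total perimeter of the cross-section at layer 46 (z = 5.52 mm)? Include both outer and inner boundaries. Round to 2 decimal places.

At z = 5.52 mm: the cone contributes a regular 6-gon of circumradius 8.175 (interpolated between r1=9.5 and r2=6.5 at t=0.442) (perimeter = 2·6·8.175·sin(180°/6) = 49.05 mm); the cylinder at (15, 8.5): section is a regular 6-gon, circumradius r=2.5 (perimeter = 2·6·2.500·sin(180°/6) = 15.00 mm); Taking the union: the 2 present regions are separate (no shared area or edge), so areas and boundary lengths simply add and each stays a separate island — boundary = 64.05 mm; (whole slice rotated 80° about Z — lengths, areas and connectivity unchanged). Overall, the cross-section has 2 separate islands. Total boundary length (outer) = 64.05 mm.

64.05 mm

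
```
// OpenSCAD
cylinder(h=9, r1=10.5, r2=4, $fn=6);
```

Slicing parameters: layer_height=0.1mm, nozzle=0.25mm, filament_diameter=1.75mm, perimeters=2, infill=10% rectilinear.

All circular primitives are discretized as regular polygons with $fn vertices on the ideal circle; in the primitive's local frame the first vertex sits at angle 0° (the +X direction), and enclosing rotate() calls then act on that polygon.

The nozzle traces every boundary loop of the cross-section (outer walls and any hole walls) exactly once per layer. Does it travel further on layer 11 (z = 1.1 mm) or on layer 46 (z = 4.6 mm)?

Layer 11 (z = 1.1): the cone (r1=10.5→r2=4) has section circumradius 9.706 here — a regular 6-gon (perimeter = 2·6·9.706·sin(180°/6) = 58.23 mm). So its perimeter = 58.23 mm. Layer 46 (z = 4.6): the cone (r1=10.5→r2=4) has section circumradius 7.178 here — a regular 6-gon (perimeter = 2·6·7.178·sin(180°/6) = 43.07 mm). So its perimeter = 43.07 mm. Layer 11 is larger (58.23 vs 43.07 mm).

layer 11 (z = 1.1 mm)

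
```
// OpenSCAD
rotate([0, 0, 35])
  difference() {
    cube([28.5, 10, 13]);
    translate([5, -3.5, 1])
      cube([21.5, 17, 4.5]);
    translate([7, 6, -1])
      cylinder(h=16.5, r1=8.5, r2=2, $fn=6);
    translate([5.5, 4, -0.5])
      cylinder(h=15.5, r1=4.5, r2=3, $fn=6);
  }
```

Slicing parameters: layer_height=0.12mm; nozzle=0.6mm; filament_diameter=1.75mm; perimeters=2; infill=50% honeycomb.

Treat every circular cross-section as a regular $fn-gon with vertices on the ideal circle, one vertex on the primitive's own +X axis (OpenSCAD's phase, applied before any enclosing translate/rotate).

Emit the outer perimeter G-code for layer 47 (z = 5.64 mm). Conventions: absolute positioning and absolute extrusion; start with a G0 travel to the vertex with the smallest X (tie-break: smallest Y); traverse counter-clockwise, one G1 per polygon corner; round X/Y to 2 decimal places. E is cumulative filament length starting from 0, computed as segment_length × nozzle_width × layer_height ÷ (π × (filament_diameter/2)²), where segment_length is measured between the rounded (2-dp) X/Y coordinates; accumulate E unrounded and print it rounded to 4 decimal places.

G0 X-5.74 Y8.19 Z5.64
G1 X0.00 Y0.00 E0.2994
G1 X23.35 Y16.35 E1.1527
G1 X17.61 Y24.54 E1.4520
G1 X2.93 Y14.26 E1.9885
G1 X7.11 Y12.31 E2.1266
G1 X7.63 Y6.44 E2.3030
G1 X5.72 Y5.11 E2.3726
G1 X5.75 Y4.78 E2.3826
G1 X2.55 Y2.54 E2.4995
G1 X-0.99 Y4.19 E2.6164
G1 X-1.05 Y4.86 E2.6365
G1 X-2.53 Y5.55 E2.6854
G1 X-2.93 Y10.16 E2.8239
G1 X-5.74 Y8.19 E2.9267

At z = 5.64 mm: the cube (footprint 28.5×10) is included at this height; the cube at (5, -3.5) does not reach this height (z outside [1, 5.5]); the cone at (7, 6): at t=0.402 of its height the radius interpolates to r₁+(r₂−r₁)t = 5.884, giving a regular 6-gon of that circumradius; the cone at (5.5, 4) contributes a regular 6-gon of circumradius 3.906 (interpolated between r1=4.5 and r2=3 at t=0.396); Taking the first minus the rest: starting from the 28.5×10 cube, the cone at (7, 6) partially overlaps it — only the 82.81 mm² overlap (of its 89.96 mm²) is removed, clipping the outline; the cone at (5.5, 4) partially overlaps it — only the 3.46 mm² overlap (of its 39.63 mm²) is removed, clipping the outline — 1 connected region; (rotated 35° about Z; rotation is an isometry so areas/perimeters/island counts are preserved). The outline is a single polygon with 14 vertices. Extrusion per mm of travel: 0.6 × 0.12 / (π × 0.875²) = 0.029934. Accumulating E over each segment gives final E = 2.9267.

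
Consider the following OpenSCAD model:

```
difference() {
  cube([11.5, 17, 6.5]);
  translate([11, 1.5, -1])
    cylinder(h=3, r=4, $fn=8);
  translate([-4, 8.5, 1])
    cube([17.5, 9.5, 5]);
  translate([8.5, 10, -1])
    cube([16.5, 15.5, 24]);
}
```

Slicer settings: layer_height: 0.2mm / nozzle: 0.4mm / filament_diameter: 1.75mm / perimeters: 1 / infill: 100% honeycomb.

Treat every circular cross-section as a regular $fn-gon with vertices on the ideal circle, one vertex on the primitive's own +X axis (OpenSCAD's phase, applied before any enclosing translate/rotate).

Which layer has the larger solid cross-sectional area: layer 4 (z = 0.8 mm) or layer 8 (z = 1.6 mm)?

layer 4 (z = 0.8 mm)

Layer 4 (z = 0.8): the cube (footprint 11.5×17) is included at this height (area 195.50 mm²); the cylinder at (11, 1.5): section is a regular 8-gon, circumradius r=4 (area = (8/2)·4.000²·sin(360°/8) = 45.25 mm²); the cube at (-4, 8.5) is absent (z outside [1, 6]); the cube at (8.5, 10) is present — its section is the full 16.5×15.5 rectangle (area 255.75 mm²); Taking the first minus the rest: starting from the 11.5×17 cube (195.50 mm²), the r=4 cylinder at (11, 1.5) partially overlaps it — only the 19.55 mm² overlap (of its 45.25 mm²) is removed, clipping the outline; the 16.5×15.5 cube at (8.5, 10) partially overlaps it — only the 21.00 mm² overlap (of its 255.75 mm²) is removed, clipping the outline — area = 154.95 mm². So its area = 154.95 mm². Layer 8 (z = 1.6): the cube (footprint 11.5×17) is included at this height (area 195.50 mm²); the r=4 cylinder at (11, 1.5) gives a regular 8-gon of circumradius 4 (constant along its height) (area = (8/2)·4.000²·sin(360°/8) = 45.25 mm²); the cube at (-4, 8.5) is present — its section is the full 17.5×9.5 rectangle (area 166.25 mm²); the 16.5×15.5 cube at (8.5, 10) contributes its full rectangle (area 255.75 mm²); Subtracting the remaining from the first: starting from the 11.5×17 cube (195.50 mm²), the r=4 cylinder at (11, 1.5) partially overlaps it — only the 19.55 mm² overlap (of its 45.25 mm²) is removed, clipping the outline; the 17.5×9.5 cube at (-4, 8.5) partially overlaps it — only the 97.75 mm² overlap (of its 166.25 mm²) is removed, clipping the outline; the 16.5×15.5 cube at (8.5, 10) misses the remaining region (no effect) — area = 78.20 mm². So its area = 78.20 mm². Layer 4 is larger (154.95 vs 78.20 mm²).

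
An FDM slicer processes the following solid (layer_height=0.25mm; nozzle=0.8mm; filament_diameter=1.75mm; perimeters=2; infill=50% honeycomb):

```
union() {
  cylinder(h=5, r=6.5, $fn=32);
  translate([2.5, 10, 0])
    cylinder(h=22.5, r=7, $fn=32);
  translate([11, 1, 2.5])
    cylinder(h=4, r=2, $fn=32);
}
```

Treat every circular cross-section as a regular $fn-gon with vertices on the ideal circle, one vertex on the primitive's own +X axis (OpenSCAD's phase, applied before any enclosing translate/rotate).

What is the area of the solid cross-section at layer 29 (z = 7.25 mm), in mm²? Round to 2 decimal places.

At z = 7.25 mm: the cylinder is absent (z outside [0, 5]); the r=7 cylinder at (2.5, 10) gives a regular 32-gon of circumradius 7 (constant along its height) (area = (32/2)·7.000²·sin(360°/32) = 152.95 mm²); the cylinder at (11, 1) is absent (z outside [2.5, 6.5]); Combining (union): only the r=7 cylinder at (2.5, 10) is present, so the union is just that shape — area = 152.95 mm². Overall, the cross-section is a single solid region. Net area = 152.95 mm².

152.95 mm²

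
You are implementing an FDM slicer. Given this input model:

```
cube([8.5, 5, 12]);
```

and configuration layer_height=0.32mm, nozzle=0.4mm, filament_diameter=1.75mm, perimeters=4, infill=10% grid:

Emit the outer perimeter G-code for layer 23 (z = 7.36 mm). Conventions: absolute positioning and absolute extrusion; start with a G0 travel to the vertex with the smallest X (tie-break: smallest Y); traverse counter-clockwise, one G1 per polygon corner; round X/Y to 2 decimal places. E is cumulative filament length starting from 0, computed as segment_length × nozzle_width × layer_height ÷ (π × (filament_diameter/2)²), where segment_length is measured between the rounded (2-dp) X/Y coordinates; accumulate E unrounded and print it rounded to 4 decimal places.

At z = 7.36 mm: the cube is present — its section is the full 8.5×5 rectangle. The outline is a single polygon with 4 vertices. Extrusion per mm of travel: 0.4 × 0.32 / (π × 0.875²) = 0.053216. Accumulating E over each segment gives final E = 1.4368.

G0 X0.00 Y0.00 Z7.36
G1 X8.50 Y0.00 E0.4523
G1 X8.50 Y5.00 E0.7184
G1 X0.00 Y5.00 E1.1708
G1 X0.00 Y0.00 E1.4368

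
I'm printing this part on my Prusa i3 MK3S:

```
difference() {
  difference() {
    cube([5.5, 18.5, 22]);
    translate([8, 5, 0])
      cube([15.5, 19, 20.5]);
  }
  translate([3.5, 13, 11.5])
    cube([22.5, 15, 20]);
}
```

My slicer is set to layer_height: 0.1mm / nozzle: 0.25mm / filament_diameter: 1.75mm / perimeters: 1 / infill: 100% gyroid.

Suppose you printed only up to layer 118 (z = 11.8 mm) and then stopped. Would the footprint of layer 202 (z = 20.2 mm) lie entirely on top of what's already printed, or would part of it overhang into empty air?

Compare the two slices. At z = 11.8: the cube is present — its section is the full 5.5×18.5 rectangle (area 101.75 mm²); the cube at (8, 5) is present — its section is the full 15.5×19 rectangle (area 294.50 mm²); Taking the first minus the rest: starting from the 5.5×18.5 cube (101.75 mm²), the 15.5×19 cube at (8, 5) misses the remaining region (no effect) — area = 101.75 mm²; the cube at (3.5, 13) (footprint 22.5×15) is included at this height (area 337.50 mm²); After the difference (first − rest): starting from the result so far (101.75 mm²), the 22.5×15 cube at (3.5, 13) partially overlaps it — only the 11.00 mm² overlap (of its 337.50 mm²) is removed, clipping the outline — area = 90.75 mm². At z = 20.2: the cube is present — its section is the full 5.5×18.5 rectangle (area 101.75 mm²); the 15.5×19 cube at (8, 5) contributes its full rectangle (area 294.50 mm²); After the difference (first − rest): starting from the 5.5×18.5 cube (101.75 mm²), the 15.5×19 cube at (8, 5) misses the remaining region (no effect) — area = 101.75 mm²; the cube at (3.5, 13) is present — its section is the full 22.5×15 rectangle (area 337.50 mm²); Taking the first minus the rest: starting from the result so far (101.75 mm²), the 22.5×15 cube at (3.5, 13) partially overlaps it — only the 11.00 mm² overlap (of its 337.50 mm²) is removed, clipping the outline — area = 90.75 mm². Checking containment: the cross-section at z = 20.2 is a subset of the cross-section at z = 11.8.

entirely on top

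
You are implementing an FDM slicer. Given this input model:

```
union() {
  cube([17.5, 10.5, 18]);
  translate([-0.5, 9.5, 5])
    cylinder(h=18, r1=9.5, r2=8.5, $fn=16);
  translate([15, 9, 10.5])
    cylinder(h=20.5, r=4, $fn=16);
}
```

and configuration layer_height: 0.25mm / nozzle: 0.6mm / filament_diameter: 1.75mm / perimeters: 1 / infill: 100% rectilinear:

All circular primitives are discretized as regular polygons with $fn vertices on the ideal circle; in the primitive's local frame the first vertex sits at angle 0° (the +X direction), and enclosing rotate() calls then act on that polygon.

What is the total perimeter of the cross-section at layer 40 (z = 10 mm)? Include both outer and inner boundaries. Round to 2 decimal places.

80.02 mm

At z = 10 mm: the cube (footprint 17.5×10.5) is included at this height (perimeter 56.00 mm); the cone at (-0.5, 9.5) contributes a regular 16-gon of circumradius 9.222 (interpolated between r1=9.5 and r2=8.5 at t=0.278) (perimeter = 2·16·9.222·sin(180°/16) = 57.57 mm); the cylinder at (15, 9) is absent (z outside [10.5, 31]); Taking the union: the regions partially overlap (shared area 69.13 mm²), so the edge portions inside another operand are dropped and the merged outline is re-measured after clipping — boundary = 80.02 mm. Overall, the cross-section is a single solid region. Total boundary length (outer) = 80.02 mm.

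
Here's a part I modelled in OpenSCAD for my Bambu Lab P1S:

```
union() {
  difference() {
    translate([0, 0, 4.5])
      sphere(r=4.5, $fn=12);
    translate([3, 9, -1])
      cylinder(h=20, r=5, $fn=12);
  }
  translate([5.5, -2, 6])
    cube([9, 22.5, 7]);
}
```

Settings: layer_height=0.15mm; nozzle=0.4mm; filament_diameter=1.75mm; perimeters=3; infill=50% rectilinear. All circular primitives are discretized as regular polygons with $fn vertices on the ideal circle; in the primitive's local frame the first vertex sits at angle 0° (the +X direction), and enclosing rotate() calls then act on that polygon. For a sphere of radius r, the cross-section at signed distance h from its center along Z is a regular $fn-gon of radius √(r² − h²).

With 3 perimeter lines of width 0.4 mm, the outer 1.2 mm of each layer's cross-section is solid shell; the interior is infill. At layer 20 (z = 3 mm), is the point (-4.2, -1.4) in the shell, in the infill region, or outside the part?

At z = 3 mm: the r=4.5 sphere contributes a regular 12-gon of circumradius √(4.5²−1.5²) = 4.243; the cylinder at (3, 9): section is a regular 12-gon, circumradius r=5; After the difference (first − rest): starting from the r=4.5 sphere, the r=5 cylinder at (3, 9) misses the remaining region (no effect) — 1 connected region; the cube at (5.5, -2) is absent (z outside [6, 13]); Merging all regions: only the result so far is present, so the union is just that shape — 1 connected region. Overall, the cross-section is a single solid region. The nearest boundary edge runs (-3.67, -2.12)→(-4.24, 0.00); distance from the point to it = 0.32 mm. The point is not inside any of the regions above, so it lies outside the cross-section (0.32 mm from the nearest boundary).

outside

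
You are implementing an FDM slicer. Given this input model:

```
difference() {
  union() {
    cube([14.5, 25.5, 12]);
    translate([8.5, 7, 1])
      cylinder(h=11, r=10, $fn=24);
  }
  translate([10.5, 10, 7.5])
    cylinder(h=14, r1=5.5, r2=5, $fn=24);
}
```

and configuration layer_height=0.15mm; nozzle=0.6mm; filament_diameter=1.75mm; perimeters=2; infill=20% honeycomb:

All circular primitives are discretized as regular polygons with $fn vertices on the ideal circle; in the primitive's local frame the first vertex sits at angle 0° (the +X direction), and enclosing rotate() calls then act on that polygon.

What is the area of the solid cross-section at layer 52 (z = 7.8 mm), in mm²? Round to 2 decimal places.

At z = 7.8 mm: the 14.5×25.5 cube contributes its full rectangle (area 369.75 mm²); the cylinder at (8.5, 7): section is a regular 24-gon, circumradius r=10 (area = (24/2)·10.000²·sin(360°/24) = 310.58 mm²); Taking the union: the regions partially overlap — summed areas 680.33 mm² minus the doubly-counted overlap 228.67 mm² gives 451.66 mm² — area = 451.66 mm²; the cone at (10.5, 10) (r1=5.5→r2=5) has section circumradius 5.489 here — a regular 24-gon (area = (24/2)·5.489²·sin(360°/24) = 93.59 mm²); Taking the first minus the rest: starting from the result so far (451.66 mm²), the cone at (10.5, 10) lies wholly inside it (removes its full 93.59 mm² and its 34.39 mm outline becomes a hole wall) — area = 358.07 mm². Overall, the cross-section is one region with 1 hole. Net area = 358.07 mm².

358.07 mm²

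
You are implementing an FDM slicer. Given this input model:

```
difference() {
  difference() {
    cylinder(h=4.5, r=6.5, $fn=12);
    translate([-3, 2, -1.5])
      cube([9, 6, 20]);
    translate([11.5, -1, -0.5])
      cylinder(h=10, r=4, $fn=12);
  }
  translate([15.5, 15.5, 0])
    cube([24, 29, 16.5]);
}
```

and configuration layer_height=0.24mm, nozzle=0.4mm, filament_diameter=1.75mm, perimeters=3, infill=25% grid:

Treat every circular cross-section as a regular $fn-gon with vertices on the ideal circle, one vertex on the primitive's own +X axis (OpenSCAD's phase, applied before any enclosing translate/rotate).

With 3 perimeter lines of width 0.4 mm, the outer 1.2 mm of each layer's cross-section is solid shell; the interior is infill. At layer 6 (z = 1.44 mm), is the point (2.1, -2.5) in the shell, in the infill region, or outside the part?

At z = 1.44 mm: the cylinder: section is a regular 12-gon, circumradius r=6.5; the cube at (-3, 2) is present — its section is the full 9×6 rectangle; the cylinder at (11.5, -1): section is a regular 12-gon, circumradius r=4; Subtracting the remaining from the first: starting from the r=6.5 cylinder, the 9×6 cube at (-3, 2) partially overlaps it — only the 31.52 mm² overlap (of its 54.00 mm²) is removed, clipping the outline; the r=4 cylinder at (11.5, -1) misses the remaining region (no effect) — 1 connected region; the cube at (15.5, 15.5) (footprint 24×29) is included at this height; Subtracting the remaining from the first: starting from that combined region, the 24×29 cube at (15.5, 15.5) misses the remaining region (no effect) — 1 connected region. Overall, the cross-section is a single solid region. The nearest boundary edge runs (5.63, -3.25)→(3.25, -5.63); distance from the point to it = 3.03 mm. The point is inside the cross-section and 3.03 mm from the nearest boundary — more than the 1.2 mm shell width (3 × 0.4), so it's in the infill interior.

infill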